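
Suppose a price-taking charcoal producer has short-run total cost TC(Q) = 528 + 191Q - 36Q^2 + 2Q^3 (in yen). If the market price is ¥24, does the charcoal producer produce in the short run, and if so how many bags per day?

Shut down

Strip out fixed cost: VC = 191Q - 36Q^2 + 2Q^3. Then AVC = 191 - 36Q + 2Q^2 and MC = 191 - 72Q + 6Q^2.
AVC is minimized where dAVC/dQ = -36 + 4Q = 0, at Q = 9; min AVC = 191 - 36·9 + 2·9^2 = ¥29.
P = ¥24 lies below min AVC = ¥29; no output level covers variable cost.
Best response: produce nothing and absorb the ¥528 fixed cost.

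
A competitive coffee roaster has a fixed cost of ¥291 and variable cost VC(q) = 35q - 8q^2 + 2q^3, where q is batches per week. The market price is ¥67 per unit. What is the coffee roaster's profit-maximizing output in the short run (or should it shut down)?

Produce at q = 4

Variable cost is VC = 35q - 8q^2 + 2q^3, so AVC = VC/q = 35 - 8q + 2q^2 and MC = dTC/dq = 35 - 16q + 6q^2.
AVC hits its minimum where MC = AVC, at q = 2, giving min AVC = 35 - 8·2 + 2·2^2 = ¥27.
Because ¥67 ≥ ¥27, revenue can cover variable cost; the firm operates.
Solving P = MC: -32 - 16q + 6q^2 = 0 ⇒ q = -4/3 or 4. On the upward-sloping branch, q* = 4.
Check: AVC at q = 4 is ¥35 ≤ P, so revenue covers variable cost.
Profit = P·q − TC = 67·4 − 431 = -¥163, a loss, but smaller than the ¥291 fixed cost the firm would lose by shutting down.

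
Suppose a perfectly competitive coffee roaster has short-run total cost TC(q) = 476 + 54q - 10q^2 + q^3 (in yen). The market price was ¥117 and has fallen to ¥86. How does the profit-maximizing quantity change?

Output falls from 9 to 8

MC = 54 - 20q + 3q^2; the shutdown threshold is min AVC = ¥29 (at q = 5).
With P = ¥117 above the shutdown price, P = MC gives q = 9.
At P = ¥86 ≥ min AVC, set P = MC: q = 8. The firm stays open but cuts output.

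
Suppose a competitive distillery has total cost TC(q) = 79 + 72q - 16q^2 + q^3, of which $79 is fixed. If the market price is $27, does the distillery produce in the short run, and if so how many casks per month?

Produce at q = 9

Variable cost is VC = 72q - 16q^2 + q^3, so AVC = VC/q = 72 - 16q + q^2 and MC = dTC/dq = 72 - 32q + 3q^2.
The AVC parabola has its vertex at q = 16/2 = 8, where AVC = 72 - 16·8 + 8^2 = $8.
P = $27 exceeds min AVC = $8, so the firm stays open.
Solving P = MC: 45 - 32q + 3q^2 = 0 ⇒ q = 5/3 or 9. On the upward-sloping branch, q* = 9.
Check: AVC at q = 9 is $9 ≤ P, so revenue covers variable cost.
Profit = P·q − TC = 27·9 − 160 = $83.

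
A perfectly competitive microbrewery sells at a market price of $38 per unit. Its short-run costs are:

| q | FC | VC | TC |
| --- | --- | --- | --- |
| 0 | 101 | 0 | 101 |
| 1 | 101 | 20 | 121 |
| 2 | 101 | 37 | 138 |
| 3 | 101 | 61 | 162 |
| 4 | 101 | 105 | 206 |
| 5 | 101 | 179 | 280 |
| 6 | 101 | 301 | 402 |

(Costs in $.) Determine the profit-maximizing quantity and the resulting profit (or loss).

q = 3; profit = -$48

Tabulate TR − TC: q=0: -101; q=1: -83; q=2: -62; q=3: -48; q=4: -54; q=5: -90; q=6: -174.
Profit is maximized at q = 3. AVC there is 61/3 = $20.33 ≤ P, so producing beats shutting down (which would give -$101).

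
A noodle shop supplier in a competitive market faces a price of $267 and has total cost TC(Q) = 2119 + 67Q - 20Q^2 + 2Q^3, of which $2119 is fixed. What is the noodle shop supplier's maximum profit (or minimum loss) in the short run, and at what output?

Profit = -$119 at Q = 10

AVC = 67 - 20Q + 2Q^2 has its minimum $17 at Q = 5; price $267 clears that bar, so the firm operates.
MC = 67 - 40Q + 6Q^2. Setting P = MC and taking the root on the rising branch gives Q* = 10.
TR = 267·10 = 2670. TC = 2119 + 670 = 2789. Profit = 2670 − 2789 = -$119.
Shutting down would mean losing the fixed cost of $2119, so operating at a loss of $119 is better by $2000.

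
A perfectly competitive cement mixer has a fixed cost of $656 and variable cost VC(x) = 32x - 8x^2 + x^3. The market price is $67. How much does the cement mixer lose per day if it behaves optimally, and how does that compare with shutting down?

Profit = -$362 at x = 7

AVC = 32 - 8x + x^2 has its minimum $16 at x = 4; price $67 clears that bar, so the firm operates.
With MC = 32 - 16x + 3x^2, P = MC on the upward-sloping part at x* = 7.
TR = 67·7 = 469. TC = 656 + 175 = 831. Profit = 469 − 831 = -$362.
By producing, the firm covers all variable cost plus $294 of fixed cost; shutting down would lose the full $656.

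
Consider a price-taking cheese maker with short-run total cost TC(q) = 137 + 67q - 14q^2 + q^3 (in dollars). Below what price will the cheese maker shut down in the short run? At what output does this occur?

$18 per unit, at q = 7

Short-run supply begins at min AVC. From VC = 67q - 14q^2 + q^3, AVC = 67 - 14q + q^2.
At the minimum of AVC, MC = AVC. MC = 67 - 28q + 3q^2; setting MC = AVC gives 2q^2 - 14q = 0, so q = 7. min AVC = 18.
So the shutdown price is $18.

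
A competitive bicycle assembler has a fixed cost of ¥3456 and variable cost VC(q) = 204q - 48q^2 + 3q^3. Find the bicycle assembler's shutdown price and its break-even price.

Shutdown price = ¥12; break-even price = ¥348

Shutdown price = min AVC. AVC = 204 - 48q + 3q^2, with vertex at q = 8 and minimum ¥12.
ATC = 3456/q + 204 - 48q + 3q^2. Setting dATC/dq = −3456/q^2 − 48 + 6q = 0 gives q = 12 (since 6·12^3 − 48·12^2 = 3456).
min ATC = 3456/12 + 204 − 48·12 + 3·12^2 = ¥348. That is the break-even price.
For ¥12 ≤ P < ¥348 the firm produces at a loss; below ¥12 it shuts down.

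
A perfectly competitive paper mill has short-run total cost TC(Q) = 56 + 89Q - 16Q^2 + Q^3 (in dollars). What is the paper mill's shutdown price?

Short-run supply begins at min AVC. From VC = 89Q - 16Q^2 + Q^3, AVC = 89 - 16Q + Q^2.
At the minimum of AVC, MC = AVC. MC = 89 - 32Q + 3Q^2; setting MC = AVC gives 2Q^2 - 16Q = 0, so Q = 8. min AVC = 25.
The firm shuts down for any P below $25.

$25 per unit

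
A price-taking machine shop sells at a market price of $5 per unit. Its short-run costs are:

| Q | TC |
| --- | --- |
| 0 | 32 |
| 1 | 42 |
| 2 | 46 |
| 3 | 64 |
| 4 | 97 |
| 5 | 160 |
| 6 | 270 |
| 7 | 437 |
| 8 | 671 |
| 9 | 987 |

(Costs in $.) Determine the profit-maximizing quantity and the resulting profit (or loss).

Tabulate TR − TC: Q=0: -32; Q=1: -37; Q=2: -36; Q=3: -49; Q=4: -77; Q=5: -135; Q=6: -240; Q=7: -402; Q=8: -631; Q=9: -942.
Profit is highest at Q = 0. Equivalently, the lowest AVC in the table is 14/2 ≈ $7 at Q = 2, and P = $5 falls below it — price never covers variable cost, so the firm shuts down and loses only its fixed cost.

Q = 0 (shut down); profit = -$32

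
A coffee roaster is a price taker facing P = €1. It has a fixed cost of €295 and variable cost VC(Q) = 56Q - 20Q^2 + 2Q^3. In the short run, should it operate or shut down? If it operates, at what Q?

From TC, MC = TC'(Q) = 56 - 40Q + 6Q^2 and AVC = VC/Q = 56 - 20Q + 2Q^2.
The AVC parabola has its vertex at Q = 20/4 = 5, where AVC = 56 - 20·5 + 2·5^2 = €6.
P = €1 lies below min AVC = €6; no output level covers variable cost.
Best response: produce nothing and absorb the €295 fixed cost.

Shut down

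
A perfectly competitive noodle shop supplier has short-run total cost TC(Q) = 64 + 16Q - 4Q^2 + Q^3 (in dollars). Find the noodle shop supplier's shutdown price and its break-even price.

AVC = 16 - 4Q + Q^2; minimized at Q = 2, giving min AVC = $12. That is the shutdown price.
ATC = 64/Q + 16 - 4Q + Q^2. Setting dATC/dQ = −64/Q^2 − 4 + 2Q = 0 gives Q = 4 (since 2·4^3 − 4·4^2 = 64).
min ATC = 64/4 + 16 − 4·4 + 4^2 = $32. That is the break-even price.
Between these two prices the firm operates at a loss; above $32 it earns a profit.

Shutdown price = $12; break-even price = $32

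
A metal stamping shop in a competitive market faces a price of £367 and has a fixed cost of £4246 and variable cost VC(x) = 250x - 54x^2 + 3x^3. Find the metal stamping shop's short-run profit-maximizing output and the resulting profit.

AVC = 250 - 54x + 3x^2; min AVC = £7 at x = 9. Since P = £367 ≥ min AVC, the firm produces.
With MC = 250 - 108x + 9x^2, P = MC on the upward-sloping part at x* = 13.
TR = 367·13 = 4771. TC = 4246 + 715 = 4961. Profit = 4771 − 4961 = -£190.
Shutting down would mean losing the fixed cost of £4246, so operating at a loss of £190 is better by £4056.

Profit = -£190 at x = 13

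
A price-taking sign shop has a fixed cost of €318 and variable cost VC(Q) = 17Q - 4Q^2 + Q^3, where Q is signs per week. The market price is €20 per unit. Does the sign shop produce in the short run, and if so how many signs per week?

Produce at Q = 3

From TC, MC = TC'(Q) = 17 - 8Q + 3Q^2 and AVC = VC/Q = 17 - 4Q + Q^2.
The AVC parabola has its vertex at Q = 4/2 = 2, where AVC = 17 - 4·2 + 2^2 = €13.
Since P = €20 ≥ min AVC = €13, price covers variable cost and the firm should produce.
P = MC gives -3 - 8Q + 3Q^2 = 0, with roots -1/3 and 3. Take the larger (rising MC): Q* = 3.
Check: AVC at Q = 3 is €14 ≤ P, so revenue covers variable cost.
Profit = P·Q − TC = 20·3 − 360 = -€300, a loss, but smaller than the €318 fixed cost the firm would lose by shutting down.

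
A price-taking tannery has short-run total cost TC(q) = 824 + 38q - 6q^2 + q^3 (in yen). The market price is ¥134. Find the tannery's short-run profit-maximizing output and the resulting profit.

Profit = -¥184 at q = 8

AVC = 38 - 6q + q^2; min AVC = ¥29 at q = 3. Since P = ¥134 ≥ min AVC, the firm produces.
MC = 38 - 12q + 3q^2. Setting P = MC and taking the root on the rising branch gives q* = 8.
TR = 134·8 = 1072. TC = 824 + 432 = 1256. Profit = 1072 − 1256 = -¥184.
By producing, the firm covers all variable cost plus ¥640 of fixed cost; shutting down would lose the full ¥824.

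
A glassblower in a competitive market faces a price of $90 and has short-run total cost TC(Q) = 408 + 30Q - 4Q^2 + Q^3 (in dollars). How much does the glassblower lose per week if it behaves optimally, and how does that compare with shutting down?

AVC = 30 - 4Q + Q^2 has its minimum $26 at Q = 2; price $90 clears that bar, so the firm operates.
MC = 30 - 8Q + 3Q^2. Setting P = MC and taking the root on the rising branch gives Q* = 6.
TR = 90·6 = 540. TC = 408 + 252 = 660. Profit = 540 − 660 = -$120.
By producing, the firm covers all variable cost plus $288 of fixed cost; shutting down would lose the full $408.

Profit = -$120 at Q = 6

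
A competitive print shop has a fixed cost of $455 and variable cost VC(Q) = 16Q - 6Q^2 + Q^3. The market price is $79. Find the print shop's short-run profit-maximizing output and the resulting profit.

Profit = -$63 at Q = 7

AVC = 16 - 6Q + Q^2; min AVC = $7 at Q = 3. Since P = $79 ≥ min AVC, the firm produces.
With MC = 16 - 12Q + 3Q^2, P = MC on the upward-sloping part at Q* = 7.
TR = 79·7 = 553. TC = 455 + 161 = 616. Profit = 553 − 616 = -$63.
Shutting down would mean losing the fixed cost of $455, so operating at a loss of $63 is better by $392.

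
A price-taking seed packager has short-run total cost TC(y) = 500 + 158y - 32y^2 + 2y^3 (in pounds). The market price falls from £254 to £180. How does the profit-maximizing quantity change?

AVC = 158 - 32y + 2y^2, minimized at y = 8 where min AVC = £30. MC = 158 - 64y + 6y^2.
With P = £254 above the shutdown price, P = MC gives y = 12.
At P = £180 ≥ min AVC, set P = MC: y = 11. The firm stays open but cuts output.

Output falls from 12 to 11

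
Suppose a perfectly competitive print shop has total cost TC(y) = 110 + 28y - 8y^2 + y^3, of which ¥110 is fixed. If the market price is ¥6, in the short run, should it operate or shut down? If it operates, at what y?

From TC, MC = TC'(y) = 28 - 16y + 3y^2 and AVC = VC/y = 28 - 8y + y^2.
The AVC parabola has its vertex at y = 8/2 = 4, where AVC = 28 - 8·4 + 4^2 = ¥12.
With P < min AVC (¥6 < ¥12), every unit sold adds to the loss.
The firm minimizes its loss by shutting down and losing only its fixed cost of ¥110.

Shut down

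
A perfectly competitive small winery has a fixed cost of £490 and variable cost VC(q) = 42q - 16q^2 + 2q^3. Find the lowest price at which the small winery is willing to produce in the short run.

The shutdown price is the minimum of AVC. VC = 42q - 16q^2 + 2q^3, so AVC = 42 - 16q + 2q^2.
dAVC/dq = -16 + 4q = 0 gives q = 4. min AVC = 42 - 16·4 + 2·4^2 = 10.
For P < £10 the firm produces nothing.

£10 per unit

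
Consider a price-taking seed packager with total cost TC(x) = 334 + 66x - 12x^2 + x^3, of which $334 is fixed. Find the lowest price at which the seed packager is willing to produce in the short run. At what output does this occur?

Short-run supply begins at min AVC. From VC = 66x - 12x^2 + x^3, AVC = 66 - 12x + x^2.
At the minimum of AVC, MC = AVC. MC = 66 - 24x + 3x^2; setting MC = AVC gives 2x^2 - 12x = 0, so x = 6. min AVC = 30.
So the shutdown price is $30.

$30 per unit, at x = 6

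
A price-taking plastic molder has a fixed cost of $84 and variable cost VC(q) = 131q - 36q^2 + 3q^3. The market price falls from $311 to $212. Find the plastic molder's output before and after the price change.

AVC = 131 - 36q + 3q^2, minimized at q = 6 where min AVC = $23. MC = 131 - 72q + 9q^2.
With P = $311 above the shutdown price, P = MC gives q = 10.
At P = $212 ≥ min AVC, set P = MC: q = 9. The firm stays open but cuts output.

Output falls from 10 to 9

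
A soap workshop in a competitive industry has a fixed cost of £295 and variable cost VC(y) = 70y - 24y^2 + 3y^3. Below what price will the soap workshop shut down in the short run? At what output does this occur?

Short-run supply begins at min AVC. From VC = 70y - 24y^2 + 3y^3, AVC = 70 - 24y + 3y^2.
dAVC/dy = -24 + 6y = 0 gives y = 4. min AVC = 70 - 24·4 + 3·4^2 = 22.
For P < £22 the firm produces nothing.

£22 per unit, at y = 4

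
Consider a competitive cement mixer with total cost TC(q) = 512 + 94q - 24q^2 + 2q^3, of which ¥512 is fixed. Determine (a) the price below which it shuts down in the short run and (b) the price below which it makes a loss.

Shutdown price = min AVC. AVC = 94 - 24q + 2q^2, with vertex at q = 6 and minimum ¥22.
ATC = 512/q + 94 - 24q + 2q^2. Setting dATC/dq = −512/q^2 − 24 + 4q = 0 gives q = 8 (since 4·8^3 − 24·8^2 = 512).
min ATC = 512/8 + 94 − 24·8 + 2·8^2 = ¥94. That is the break-even price.
Between these two prices the firm operates at a loss; above ¥94 it earns a profit.

Shutdown price = ¥22; break-even price = ¥94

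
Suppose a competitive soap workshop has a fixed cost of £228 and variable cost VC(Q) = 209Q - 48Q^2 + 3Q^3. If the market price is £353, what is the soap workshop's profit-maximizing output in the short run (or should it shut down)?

Variable cost is VC = 209Q - 48Q^2 + 3Q^3, so AVC = VC/Q = 209 - 48Q + 3Q^2 and MC = dTC/dQ = 209 - 96Q + 9Q^2.
The AVC parabola has its vertex at Q = 48/6 = 8, where AVC = 209 - 48·8 + 3·8^2 = £17.
Because £353 ≥ £17, revenue can cover variable cost; the firm operates.
P = MC gives -144 - 96Q + 9Q^2 = 0, with roots -4/3 and 12. Take the larger (rising MC): Q* = 12.
Check: AVC at Q = 12 is £65 ≤ P, so revenue covers variable cost.
Profit = P·Q − TC = 353·12 − 1008 = £3228.

Produce at Q = 12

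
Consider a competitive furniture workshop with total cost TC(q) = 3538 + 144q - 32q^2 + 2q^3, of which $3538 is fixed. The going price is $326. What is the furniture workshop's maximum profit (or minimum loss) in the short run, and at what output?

Profit = -$158 at q = 13

AVC = 144 - 32q + 2q^2 has its minimum $16 at q = 8; price $326 clears that bar, so the firm operates.
MC = 144 - 64q + 6q^2. Setting P = MC and taking the root on the rising branch gives q* = 13.
TR = 326·13 = 4238. TC = 3538 + 858 = 4396. Profit = 4238 − 4396 = -$158.
By producing, the firm covers all variable cost plus $3380 of fixed cost; shutting down would lose the full $3538.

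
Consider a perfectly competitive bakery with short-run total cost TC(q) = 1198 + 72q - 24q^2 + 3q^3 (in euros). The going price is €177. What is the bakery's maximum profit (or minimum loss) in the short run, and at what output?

AVC = 72 - 24q + 3q^2; min AVC = €24 at q = 4. Since P = €177 ≥ min AVC, the firm produces.
MC = 72 - 48q + 9q^2. Setting P = MC and taking the root on the rising branch gives q* = 7.
TR = 177·7 = 1239. TC = 1198 + 357 = 1555. Profit = 1239 − 1555 = -€316.
Shutting down would mean losing the fixed cost of €1198, so operating at a loss of €316 is better by €882.

Profit = -€316 at q = 7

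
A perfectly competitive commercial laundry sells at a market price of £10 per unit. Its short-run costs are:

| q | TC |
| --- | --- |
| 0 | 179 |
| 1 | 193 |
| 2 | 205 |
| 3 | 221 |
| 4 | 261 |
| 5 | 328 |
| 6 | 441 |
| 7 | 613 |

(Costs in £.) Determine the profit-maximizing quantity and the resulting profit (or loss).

Tabulate TR − TC: q=0: -179; q=1: -183; q=2: -185; q=3: -191; q=4: -221; q=5: -278; q=6: -381; q=7: -543.
Profit is highest at q = 0. Equivalently, the lowest AVC in the table is 26/2 ≈ £13 at q = 2, and P = £10 falls below it — price never covers variable cost, so the firm shuts down and loses only its fixed cost.

q = 0 (shut down); profit = -£179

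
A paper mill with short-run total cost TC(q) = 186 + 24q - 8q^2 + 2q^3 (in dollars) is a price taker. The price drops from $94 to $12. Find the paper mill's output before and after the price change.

AVC = 24 - 8q + 2q^2, minimized at q = 2 where min AVC = $16. MC = 24 - 16q + 6q^2.
At P = $94 ≥ min AVC, set P = MC on the rising branch: q = 5.
At P = $12 < min AVC = $16, price no longer covers variable cost at any output, so the firm shuts down: q = 0.

Output falls from 5 to 0 (the firm shuts down)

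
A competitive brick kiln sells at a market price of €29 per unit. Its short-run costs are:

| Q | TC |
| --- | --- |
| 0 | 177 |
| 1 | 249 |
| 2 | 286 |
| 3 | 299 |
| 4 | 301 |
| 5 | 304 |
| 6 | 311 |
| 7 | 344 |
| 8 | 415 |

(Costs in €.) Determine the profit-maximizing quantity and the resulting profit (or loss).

Q = 6; profit = -€137

Profit at each row (π = 29Q − TC): Q=0: -177; Q=1: -220; Q=2: -228; Q=3: -212; Q=4: -185; Q=5: -159; Q=6: -137; Q=7: -141; Q=8: -183.
Profit is maximized at Q = 6. AVC there is 134/6 = €22.33 ≤ P, so producing beats shutting down (which would give -€177).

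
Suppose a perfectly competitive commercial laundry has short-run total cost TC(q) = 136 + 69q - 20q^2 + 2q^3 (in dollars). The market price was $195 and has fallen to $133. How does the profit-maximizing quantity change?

AVC = 69 - 20q + 2q^2, minimized at q = 5 where min AVC = $19. MC = 69 - 40q + 6q^2.
At P = $195 ≥ min AVC, set P = MC on the rising branch: q = 9.
At P = $133 ≥ min AVC, set P = MC: q = 8. The firm stays open but cuts output.

Output falls from 9 to 8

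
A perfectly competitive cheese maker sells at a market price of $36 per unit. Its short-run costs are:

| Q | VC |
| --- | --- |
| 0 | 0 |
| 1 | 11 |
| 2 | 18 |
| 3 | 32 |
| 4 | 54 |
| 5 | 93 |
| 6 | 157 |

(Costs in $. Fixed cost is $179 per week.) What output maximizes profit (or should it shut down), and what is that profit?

Compute π = P·Q − TC at each output: Q=0: -179; Q=1: -154; Q=2: -125; Q=3: -103; Q=4: -89; Q=5: -92; Q=6: -120.
Profit is maximized at Q = 4. AVC there is 54/4 = $13.50 ≤ P, so producing beats shutting down (which would give -$179).

Q = 4; profit = -$89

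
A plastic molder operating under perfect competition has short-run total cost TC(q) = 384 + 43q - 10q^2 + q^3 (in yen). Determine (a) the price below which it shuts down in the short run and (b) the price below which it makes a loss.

Shutdown price = ¥18; break-even price = ¥75

AVC = 43 - 10q + q^2; minimized at q = 5, giving min AVC = ¥18. That is the shutdown price.
ATC = 384/q + 43 - 10q + q^2. Setting dATC/dq = −384/q^2 − 10 + 2q = 0 gives q = 8 (since 2·8^3 − 10·8^2 = 384).
min ATC = 384/8 + 43 − 10·8 + 8^2 = ¥75. That is the break-even price.
For ¥18 ≤ P < ¥75 the firm produces at a loss; below ¥18 it shuts down.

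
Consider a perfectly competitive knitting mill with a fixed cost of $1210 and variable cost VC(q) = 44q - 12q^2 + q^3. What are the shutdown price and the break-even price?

AVC = 44 - 12q + q^2; minimized at q = 6, giving min AVC = $8. That is the shutdown price.
ATC = 1210/q + 44 - 12q + q^2. Setting dATC/dq = −1210/q^2 − 12 + 2q = 0 gives q = 11 (since 2·11^3 − 12·11^2 = 1210).
min ATC = 1210/11 + 44 − 12·11 + 11^2 = $143. That is the break-even price.
For $8 ≤ P < $143 the firm produces at a loss; below $8 it shuts down.

Shutdown price = $8; break-even price = $143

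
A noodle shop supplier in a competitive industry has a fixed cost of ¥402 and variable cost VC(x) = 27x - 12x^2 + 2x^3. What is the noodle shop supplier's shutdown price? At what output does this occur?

The shutdown price is the minimum of AVC. VC = 27x - 12x^2 + 2x^3, so AVC = 27 - 12x + 2x^2.
At the minimum of AVC, MC = AVC. MC = 27 - 24x + 6x^2; setting MC = AVC gives 4x^2 - 12x = 0, so x = 3. min AVC = 9.
For P < ¥9 the firm produces nothing.

¥9 per unit, at x = 3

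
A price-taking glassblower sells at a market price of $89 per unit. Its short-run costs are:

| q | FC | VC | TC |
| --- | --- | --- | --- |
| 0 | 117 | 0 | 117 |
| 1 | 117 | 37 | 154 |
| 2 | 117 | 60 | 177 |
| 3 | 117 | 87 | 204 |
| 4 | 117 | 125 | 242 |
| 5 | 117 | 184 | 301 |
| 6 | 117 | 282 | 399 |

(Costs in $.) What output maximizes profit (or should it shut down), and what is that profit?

Compute π = P·q − TC at each output: q=0: -117; q=1: -65; q=2: 1; q=3: 63; q=4: 114; q=5: 144; q=6: 135.
Profit is maximized at q = 5. AVC there is 184/5 = $36.80 ≤ P, so producing beats shutting down (which would give -$117).

q = 5; profit = $144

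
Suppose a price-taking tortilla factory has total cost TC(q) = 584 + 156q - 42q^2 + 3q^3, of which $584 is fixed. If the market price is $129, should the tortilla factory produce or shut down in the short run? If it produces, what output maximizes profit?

Produce at q = 9

Variable cost is VC = 156q - 42q^2 + 3q^3, so AVC = VC/q = 156 - 42q + 3q^2 and MC = dTC/dq = 156 - 84q + 9q^2.
AVC is minimized where dAVC/dq = -42 + 6q = 0, at q = 7; min AVC = 156 - 42·7 + 3·7^2 = $9.
Because $129 ≥ $9, revenue can cover variable cost; the firm operates.
Solving P = MC: 27 - 84q + 9q^2 = 0 ⇒ q = 1/3 or 9. On the upward-sloping branch, q* = 9.
Check: AVC at q = 9 is $21 ≤ P, so revenue covers variable cost.
Profit = P·q − TC = 129·9 − 773 = $388.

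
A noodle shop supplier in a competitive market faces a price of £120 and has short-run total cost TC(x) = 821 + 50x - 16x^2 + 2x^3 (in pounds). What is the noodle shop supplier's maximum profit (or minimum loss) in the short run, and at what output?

Profit = -£233 at x = 7

AVC = 50 - 16x + 2x^2 has its minimum £18 at x = 4; price £120 clears that bar, so the firm operates.
MC = 50 - 32x + 6x^2. Setting P = MC and taking the root on the rising branch gives x* = 7.
TR = 120·7 = 840. TC = 821 + 252 = 1073. Profit = 840 − 1073 = -£233.
By producing, the firm covers all variable cost plus £588 of fixed cost; shutting down would lose the full £821.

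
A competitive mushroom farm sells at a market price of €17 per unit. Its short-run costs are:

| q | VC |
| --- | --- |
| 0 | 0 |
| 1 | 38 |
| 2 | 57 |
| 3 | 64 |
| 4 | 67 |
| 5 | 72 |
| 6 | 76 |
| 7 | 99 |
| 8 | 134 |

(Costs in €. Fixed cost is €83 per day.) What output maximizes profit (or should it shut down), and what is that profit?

Compute π = P·q − TC at each output: q=0: -83; q=1: -104; q=2: -106; q=3: -96; q=4: -82; q=5: -70; q=6: -57; q=7: -63; q=8: -81.
Profit is maximized at q = 6. AVC there is 76/6 = €12.67 ≤ P, so producing beats shutting down (which would give -€83).

q = 6; profit = -€57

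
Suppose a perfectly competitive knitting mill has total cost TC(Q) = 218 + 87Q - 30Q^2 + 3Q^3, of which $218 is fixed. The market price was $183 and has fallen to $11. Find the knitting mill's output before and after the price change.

Output falls from 8 to 0 (the firm shuts down)

MC = 87 - 60Q + 9Q^2; the shutdown threshold is min AVC = $12 (at Q = 5).
At P = $183 ≥ min AVC, set P = MC on the rising branch: Q = 8.
At P = $11 < min AVC = $12, price no longer covers variable cost at any output, so the firm shuts down: Q = 0.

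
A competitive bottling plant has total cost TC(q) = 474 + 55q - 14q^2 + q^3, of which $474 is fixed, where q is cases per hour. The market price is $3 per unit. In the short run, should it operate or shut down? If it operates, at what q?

Shut down

Strip out fixed cost: VC = 55q - 14q^2 + q^3. Then AVC = 55 - 14q + q^2 and MC = 55 - 28q + 3q^2.
The AVC parabola has its vertex at q = 14/2 = 7, where AVC = 55 - 14·7 + 7^2 = $6.
With P < min AVC ($3 < $6), every unit sold adds to the loss.
The firm minimizes its loss by shutting down and losing only its fixed cost of $474.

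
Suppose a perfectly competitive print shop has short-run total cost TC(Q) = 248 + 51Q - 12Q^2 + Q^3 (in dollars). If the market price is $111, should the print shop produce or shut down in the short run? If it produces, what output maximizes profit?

Strip out fixed cost: VC = 51Q - 12Q^2 + Q^3. Then AVC = 51 - 12Q + Q^2 and MC = 51 - 24Q + 3Q^2.
The AVC parabola has its vertex at Q = 12/2 = 6, where AVC = 51 - 12·6 + 6^2 = $15.
P = $111 exceeds min AVC = $15, so the firm stays open.
Set P = MC: 111 = 51 - 24Q + 3Q^2 → -60 - 24Q + 3Q^2 = 0. The roots are Q = -2 and Q = 10; the profit-maximizing output is on the rising part of MC, so Q* = 10.
Check: AVC at Q = 10 is $31 ≤ P, so revenue covers variable cost.
Profit = P·Q − TC = 111·10 − 558 = $552.

Produce at Q = 10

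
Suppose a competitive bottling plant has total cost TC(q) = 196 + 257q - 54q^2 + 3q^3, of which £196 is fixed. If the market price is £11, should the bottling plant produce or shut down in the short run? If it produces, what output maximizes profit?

Shut down

Variable cost is VC = 257q - 54q^2 + 3q^3, so AVC = VC/q = 257 - 54q + 3q^2 and MC = dTC/dq = 257 - 108q + 9q^2.
The AVC parabola has its vertex at q = 54/6 = 9, where AVC = 257 - 54·9 + 3·9^2 = £14.
Since P = £11 < min AVC = £14, price fails to cover variable cost at any output.
Shutting down limits the loss to fixed cost, £196.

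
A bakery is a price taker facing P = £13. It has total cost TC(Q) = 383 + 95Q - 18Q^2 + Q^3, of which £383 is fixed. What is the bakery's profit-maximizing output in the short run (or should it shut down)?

Strip out fixed cost: VC = 95Q - 18Q^2 + Q^3. Then AVC = 95 - 18Q + Q^2 and MC = 95 - 36Q + 3Q^2.
The AVC parabola has its vertex at Q = 18/2 = 9, where AVC = 95 - 18·9 + 9^2 = £14.
With P < min AVC (£13 < £14), every unit sold adds to the loss.
The firm minimizes its loss by shutting down and losing only its fixed cost of £383.

Shut down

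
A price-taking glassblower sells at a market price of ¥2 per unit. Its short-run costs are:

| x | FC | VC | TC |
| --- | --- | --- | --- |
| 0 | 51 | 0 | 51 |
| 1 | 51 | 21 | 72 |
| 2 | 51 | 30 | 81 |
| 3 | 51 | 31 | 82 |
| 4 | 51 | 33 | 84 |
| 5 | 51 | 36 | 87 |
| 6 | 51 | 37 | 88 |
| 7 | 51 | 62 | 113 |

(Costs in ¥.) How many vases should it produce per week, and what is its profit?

Tabulate TR − TC: x=0: -51; x=1: -70; x=2: -77; x=3: -76; x=4: -76; x=5: -77; x=6: -76; x=7: -99.
Profit is highest at x = 0. Equivalently, the lowest AVC in the table is 37/6 ≈ ¥6.17 at x = 6, and P = ¥2 falls below it — price never covers variable cost, so the firm shuts down and loses only its fixed cost.

x = 0 (shut down); profit = -¥51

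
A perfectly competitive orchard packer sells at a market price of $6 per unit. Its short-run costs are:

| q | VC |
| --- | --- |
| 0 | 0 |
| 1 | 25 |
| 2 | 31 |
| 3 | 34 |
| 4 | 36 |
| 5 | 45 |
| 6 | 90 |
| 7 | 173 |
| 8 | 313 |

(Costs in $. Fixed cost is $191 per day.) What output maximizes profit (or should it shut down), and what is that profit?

Profit at each row (π = 6q − TC): q=0: -191; q=1: -210; q=2: -210; q=3: -207; q=4: -203; q=5: -206; q=6: -245; q=7: -322; q=8: -456.
Profit is highest at q = 0. Equivalently, the lowest AVC in the table is 36/4 ≈ $9 at q = 4, and P = $6 falls below it — price never covers variable cost, so the firm shuts down and loses only its fixed cost.

q = 0 (shut down); profit = -$191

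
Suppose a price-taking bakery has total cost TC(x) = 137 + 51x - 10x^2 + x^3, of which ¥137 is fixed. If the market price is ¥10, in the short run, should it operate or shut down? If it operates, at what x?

Shut down

Variable cost is VC = 51x - 10x^2 + x^3, so AVC = VC/x = 51 - 10x + x^2 and MC = dTC/dx = 51 - 20x + 3x^2.
AVC hits its minimum where MC = AVC, at x = 5, giving min AVC = 51 - 10·5 + 5^2 = ¥26.
With P < min AVC (¥10 < ¥26), every unit sold adds to the loss.
Best response: produce nothing and absorb the ¥137 fixed cost.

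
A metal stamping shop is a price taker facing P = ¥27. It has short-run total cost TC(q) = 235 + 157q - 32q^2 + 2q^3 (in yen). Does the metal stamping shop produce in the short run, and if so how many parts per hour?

Strip out fixed cost: VC = 157q - 32q^2 + 2q^3. Then AVC = 157 - 32q + 2q^2 and MC = 157 - 64q + 6q^2.
AVC is minimized where dAVC/dq = -32 + 4q = 0, at q = 8; min AVC = 157 - 32·8 + 2·8^2 = ¥29.
P = ¥27 lies below min AVC = ¥29; no output level covers variable cost.
The firm minimizes its loss by shutting down and losing only its fixed cost of ¥235.

Shut down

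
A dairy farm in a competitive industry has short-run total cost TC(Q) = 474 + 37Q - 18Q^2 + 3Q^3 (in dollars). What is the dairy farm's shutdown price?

$10 per unit

The shutdown price is the minimum of AVC. VC = 37Q - 18Q^2 + 3Q^3, so AVC = 37 - 18Q + 3Q^2.
At the minimum of AVC, MC = AVC. MC = 37 - 36Q + 9Q^2; setting MC = AVC gives 6Q^2 - 18Q = 0, so Q = 3. min AVC = 10.
The firm shuts down for any P below $10.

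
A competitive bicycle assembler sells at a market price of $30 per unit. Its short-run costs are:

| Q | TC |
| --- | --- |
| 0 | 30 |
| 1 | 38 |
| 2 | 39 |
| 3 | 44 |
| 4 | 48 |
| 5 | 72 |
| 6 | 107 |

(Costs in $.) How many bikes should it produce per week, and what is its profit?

Q = 5; profit = $78

Tabulate TR − TC: Q=0: -30; Q=1: -8; Q=2: 21; Q=3: 46; Q=4: 72; Q=5: 78; Q=6: 73.
Profit is maximized at Q = 5. AVC there is 42/5 = $8.40 ≤ P, so producing beats shutting down (which would give -$30).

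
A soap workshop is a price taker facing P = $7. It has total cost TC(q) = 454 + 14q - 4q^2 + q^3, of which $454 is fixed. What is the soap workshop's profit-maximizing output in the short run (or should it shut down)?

Shut down

Strip out fixed cost: VC = 14q - 4q^2 + q^3. Then AVC = 14 - 4q + q^2 and MC = 14 - 8q + 3q^2.
AVC hits its minimum where MC = AVC, at q = 2, giving min AVC = 14 - 4·2 + 2^2 = $10.
With P < min AVC ($7 < $10), every unit sold adds to the loss.
Shutting down limits the loss to fixed cost, $454.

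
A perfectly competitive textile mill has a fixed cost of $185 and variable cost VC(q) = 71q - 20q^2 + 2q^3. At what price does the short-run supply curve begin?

The firm shuts down when price falls below the minimum of average variable cost. AVC = VC/q = 71 - 20q + 2q^2.
At the minimum of AVC, MC = AVC. MC = 71 - 40q + 6q^2; setting MC = AVC gives 4q^2 - 20q = 0, so q = 5. min AVC = 21.
For P < $21 the firm produces nothing.

$21 per unit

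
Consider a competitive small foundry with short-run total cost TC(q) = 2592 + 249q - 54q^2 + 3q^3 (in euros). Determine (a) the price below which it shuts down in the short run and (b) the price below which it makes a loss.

AVC = 249 - 54q + 3q^2; minimized at q = 9, giving min AVC = €6. That is the shutdown price.
ATC = 2592/q + 249 - 54q + 3q^2. Setting dATC/dq = −2592/q^2 − 54 + 6q = 0 gives q = 12 (since 6·12^3 − 54·12^2 = 2592).
min ATC = 2592/12 + 249 − 54·12 + 3·12^2 = €249. That is the break-even price.
For €6 ≤ P < €249 the firm produces at a loss; below €6 it shuts down.

Shutdown price = €6; break-even price = €249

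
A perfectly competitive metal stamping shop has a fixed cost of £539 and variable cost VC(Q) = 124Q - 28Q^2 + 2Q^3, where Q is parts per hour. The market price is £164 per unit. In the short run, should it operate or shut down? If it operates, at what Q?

Produce at Q = 10

Strip out fixed cost: VC = 124Q - 28Q^2 + 2Q^3. Then AVC = 124 - 28Q + 2Q^2 and MC = 124 - 56Q + 6Q^2.
AVC hits its minimum where MC = AVC, at Q = 7, giving min AVC = 124 - 28·7 + 2·7^2 = £26.
Because £164 ≥ £26, revenue can cover variable cost; the firm operates.
Set P = MC: 164 = 124 - 56Q + 6Q^2 → -40 - 56Q + 6Q^2 = 0. The roots are Q = -2/3 and Q = 10; the profit-maximizing output is on the rising part of MC, so Q* = 10.
Check: AVC at Q = 10 is £44 ≤ P, so revenue covers variable cost.
Profit = P·Q − TC = 164·10 − 979 = £661.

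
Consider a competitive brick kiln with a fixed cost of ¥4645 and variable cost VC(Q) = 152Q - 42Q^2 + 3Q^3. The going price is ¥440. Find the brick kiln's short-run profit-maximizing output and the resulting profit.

AVC = 152 - 42Q + 3Q^2; min AVC = ¥5 at Q = 7. Since P = ¥440 ≥ min AVC, the firm produces.
MC = 152 - 84Q + 9Q^2. Setting P = MC and taking the root on the rising branch gives Q* = 12.
TR = 440·12 = 5280. TC = 4645 + 960 = 5605. Profit = 5280 − 5605 = -¥325.
Shutting down would mean losing the fixed cost of ¥4645, so operating at a loss of ¥325 is better by ¥4320.

Profit = -¥325 at Q = 12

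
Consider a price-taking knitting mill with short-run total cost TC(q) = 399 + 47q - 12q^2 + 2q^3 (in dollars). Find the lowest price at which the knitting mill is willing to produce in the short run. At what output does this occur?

The shutdown price is the minimum of AVC. VC = 47q - 12q^2 + 2q^3, so AVC = 47 - 12q + 2q^2.
dAVC/dq = -12 + 4q = 0 gives q = 3. min AVC = 47 - 12·3 + 2·3^2 = 29.
The firm shuts down for any P below $29.

$29 per unit, at q = 3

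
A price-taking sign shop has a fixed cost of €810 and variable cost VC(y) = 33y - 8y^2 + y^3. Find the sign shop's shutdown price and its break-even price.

Shutdown price = min AVC. AVC = 33 - 8y + y^2, with vertex at y = 4 and minimum €17.
ATC = 810/y + 33 - 8y + y^2. Setting dATC/dy = −810/y^2 − 8 + 2y = 0 gives y = 9 (since 2·9^3 − 8·9^2 = 810).
min ATC = 810/9 + 33 − 8·9 + 9^2 = €132. That is the break-even price.
For €17 ≤ P < €132 the firm produces at a loss; below €17 it shuts down.

Shutdown price = €17; break-even price = €132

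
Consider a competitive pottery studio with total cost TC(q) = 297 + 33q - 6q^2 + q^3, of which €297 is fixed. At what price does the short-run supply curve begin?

€24 per unit

Short-run supply begins at min AVC. From VC = 33q - 6q^2 + q^3, AVC = 33 - 6q + q^2.
dAVC/dq = -6 + 2q = 0 gives q = 3. min AVC = 33 - 6·3 + 3^2 = 24.
The firm shuts down for any P below €24.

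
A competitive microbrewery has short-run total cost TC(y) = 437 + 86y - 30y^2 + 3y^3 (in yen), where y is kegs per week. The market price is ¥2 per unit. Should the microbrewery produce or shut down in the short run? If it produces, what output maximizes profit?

Shut down

From TC, MC = TC'(y) = 86 - 60y + 9y^2 and AVC = VC/y = 86 - 30y + 3y^2.
The AVC parabola has its vertex at y = 30/6 = 5, where AVC = 86 - 30·5 + 3·5^2 = ¥11.
P = ¥2 lies below min AVC = ¥11; no output level covers variable cost.
The firm minimizes its loss by shutting down and losing only its fixed cost of ¥437.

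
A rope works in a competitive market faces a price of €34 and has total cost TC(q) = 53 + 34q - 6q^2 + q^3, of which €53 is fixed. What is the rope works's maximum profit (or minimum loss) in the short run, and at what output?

Profit = -€21 at q = 4

AVC = 34 - 6q + q^2; min AVC = €25 at q = 3. Since P = €34 ≥ min AVC, the firm produces.
MC = 34 - 12q + 3q^2. Setting P = MC and taking the root on the rising branch gives q* = 4.
TR = 34·4 = 136. TC = 53 + 104 = 157. Profit = 136 − 157 = -€21.
Shutting down would mean losing the fixed cost of €53, so operating at a loss of €21 is better by €32.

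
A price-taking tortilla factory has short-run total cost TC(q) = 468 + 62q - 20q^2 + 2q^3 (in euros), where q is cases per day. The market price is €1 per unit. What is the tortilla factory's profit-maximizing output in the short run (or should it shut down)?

Shut down

Strip out fixed cost: VC = 62q - 20q^2 + 2q^3. Then AVC = 62 - 20q + 2q^2 and MC = 62 - 40q + 6q^2.
AVC is minimized where dAVC/dq = -20 + 4q = 0, at q = 5; min AVC = 62 - 20·5 + 2·5^2 = €12.
With P < min AVC (€1 < €12), every unit sold adds to the loss.
Shutting down limits the loss to fixed cost, €468.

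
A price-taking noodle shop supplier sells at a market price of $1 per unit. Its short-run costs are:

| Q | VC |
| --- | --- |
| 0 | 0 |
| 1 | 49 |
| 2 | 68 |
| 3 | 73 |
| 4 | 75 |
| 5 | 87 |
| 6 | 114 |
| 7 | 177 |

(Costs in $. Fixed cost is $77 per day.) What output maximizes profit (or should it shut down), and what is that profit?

Q = 0 (shut down); profit = -$77

Tabulate TR − TC: Q=0: -77; Q=1: -125; Q=2: -143; Q=3: -147; Q=4: -148; Q=5: -159; Q=6: -185; Q=7: -247.
Profit is highest at Q = 0. Equivalently, the lowest AVC in the table is 87/5 ≈ $17.40 at Q = 5, and P = $1 falls below it — price never covers variable cost, so the firm shuts down and loses only its fixed cost.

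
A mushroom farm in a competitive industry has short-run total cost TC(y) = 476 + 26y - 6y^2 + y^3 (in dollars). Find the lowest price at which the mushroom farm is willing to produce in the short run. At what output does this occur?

$17 per unit, at y = 3

The shutdown price is the minimum of AVC. VC = 26y - 6y^2 + y^3, so AVC = 26 - 6y + y^2.
At the minimum of AVC, MC = AVC. MC = 26 - 12y + 3y^2; setting MC = AVC gives 2y^2 - 6y = 0, so y = 3. min AVC = 17.
For P < $17 the firm produces nothing.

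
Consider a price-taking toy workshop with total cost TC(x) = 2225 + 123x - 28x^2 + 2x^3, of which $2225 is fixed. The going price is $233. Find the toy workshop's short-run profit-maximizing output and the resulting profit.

AVC = 123 - 28x + 2x^2; min AVC = $25 at x = 7. Since P = $233 ≥ min AVC, the firm produces.
MC = 123 - 56x + 6x^2. Setting P = MC and taking the root on the rising branch gives x* = 11.
TR = 233·11 = 2563. TC = 2225 + 627 = 2852. Profit = 2563 − 2852 = -$289.
That loss of $289 beats the $2225 the firm would lose by shutting down; producing recovers $1936 of fixed cost.

Profit = -$289 at x = 11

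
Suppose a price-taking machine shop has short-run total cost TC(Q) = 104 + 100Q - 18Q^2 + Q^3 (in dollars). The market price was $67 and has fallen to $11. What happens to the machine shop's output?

Output falls from 11 to 0 (the firm shuts down)

MC = 100 - 36Q + 3Q^2; the shutdown threshold is min AVC = $19 (at Q = 9).
At P = $67 ≥ min AVC, set P = MC on the rising branch: Q = 11.
At P = $11 < min AVC = $19, price no longer covers variable cost at any output, so the firm shuts down: Q = 0.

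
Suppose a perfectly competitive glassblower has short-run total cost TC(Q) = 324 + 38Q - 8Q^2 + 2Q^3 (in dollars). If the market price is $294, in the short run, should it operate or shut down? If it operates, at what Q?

From TC, MC = TC'(Q) = 38 - 16Q + 6Q^2 and AVC = VC/Q = 38 - 8Q + 2Q^2.
AVC is minimized where dAVC/dQ = -8 + 4Q = 0, at Q = 2; min AVC = 38 - 8·2 + 2·2^2 = $30.
P = $294 exceeds min AVC = $30, so the firm stays open.
Set P = MC: 294 = 38 - 16Q + 6Q^2 → -256 - 16Q + 6Q^2 = 0. The roots are Q = -16/3 and Q = 8; the profit-maximizing output is on the rising part of MC, so Q* = 8.
Check: AVC at Q = 8 is $102 ≤ P, so revenue covers variable cost.
Profit = P·Q − TC = 294·8 − 1140 = $1212.

Produce at Q = 8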